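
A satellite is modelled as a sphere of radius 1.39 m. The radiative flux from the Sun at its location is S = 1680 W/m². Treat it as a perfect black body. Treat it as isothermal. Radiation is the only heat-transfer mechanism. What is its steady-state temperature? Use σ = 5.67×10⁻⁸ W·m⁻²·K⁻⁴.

At equilibrium, absorbed power = emitted power.
Absorbing cross-section = πr² = 6.070 m²; emitting surface = 4πr² = 24.28 m² (ratio 4).
S·A_cross = εσ·A_surf·T⁴  ⇒  T⁴ = S/(4σ).
T⁴ = 1.00·1680/(4·5.67×10⁻⁸) = 7.407×10⁹ K⁴.
T = (7.407×10⁹)^(1/4).

T ≈ 293 K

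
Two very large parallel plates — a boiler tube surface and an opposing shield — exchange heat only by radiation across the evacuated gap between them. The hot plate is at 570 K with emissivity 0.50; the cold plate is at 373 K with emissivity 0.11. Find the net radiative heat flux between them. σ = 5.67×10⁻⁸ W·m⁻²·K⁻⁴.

For two infinite grey parallel plates, q = σ(T₁⁴ − T₂⁴)/(1/ε₁ + 1/ε₂ − 1).
T₁⁴ − T₂⁴ = 1.056×10¹¹ − 1.936×10¹⁰ = 8.620×10¹⁰ K⁴.
1/ε₁ + 1/ε₂ − 1 = 2.000 + 9.091 − 1 = 10.09.
q = 5.67×10⁻⁸ × 8.620×10¹⁰ / 10.09.

q ≈ 484 W/m²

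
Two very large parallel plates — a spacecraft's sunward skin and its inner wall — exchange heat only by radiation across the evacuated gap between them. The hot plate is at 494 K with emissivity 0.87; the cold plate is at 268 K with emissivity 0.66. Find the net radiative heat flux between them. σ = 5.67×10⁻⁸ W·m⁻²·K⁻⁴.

q ≈ 1850 W/m²

For two infinite grey parallel plates, q = σ(T₁⁴ − T₂⁴)/(1/ε₁ + 1/ε₂ − 1).
T₁⁴ − T₂⁴ = 5.955×10¹⁰ − 5.159×10⁹ = 5.439×10¹⁰ K⁴.
1/ε₁ + 1/ε₂ − 1 = 1.149 + 1.515 − 1 = 1.665.
q = 5.67×10⁻⁸ × 5.439×10¹⁰ / 1.665.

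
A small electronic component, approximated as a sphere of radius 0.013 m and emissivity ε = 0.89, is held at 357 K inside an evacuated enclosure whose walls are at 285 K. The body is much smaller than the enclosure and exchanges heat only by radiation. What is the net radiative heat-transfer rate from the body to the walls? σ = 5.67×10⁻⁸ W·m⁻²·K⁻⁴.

P_net ≈ 1.03 W

For a small grey body in a large enclosure: P_net = εσA(T_body⁴ − T_wall⁴).
A = 4πr² = 0.002124 m²; T_body⁴ − T_wall⁴ = 1.624×10¹⁰ − 6.598×10⁹ = 9.646×10⁹ K⁴.
|P_net| = 0.89·5.67×10⁻⁸·0.002124·9.646×10⁹.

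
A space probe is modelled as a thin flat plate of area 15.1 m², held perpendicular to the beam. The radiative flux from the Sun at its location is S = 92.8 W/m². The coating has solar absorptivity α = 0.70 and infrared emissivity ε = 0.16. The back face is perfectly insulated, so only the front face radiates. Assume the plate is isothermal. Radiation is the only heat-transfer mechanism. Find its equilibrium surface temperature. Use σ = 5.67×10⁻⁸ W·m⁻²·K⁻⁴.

At equilibrium, absorbed power = emitted power.
Absorbing cross-section = A = 15.10 m²; emitting surface = A = 15.10 m² (ratio 1).
αS·A_cross = εσ·A_surf·T⁴  ⇒  T⁴ = αS/(ε·1σ).
T⁴ = 0.700·92.8/(0.16·1·5.67×10⁻⁸) = 7.160×10⁹ K⁴.
T = (7.160×10⁹)^(1/4).

T ≈ 291 K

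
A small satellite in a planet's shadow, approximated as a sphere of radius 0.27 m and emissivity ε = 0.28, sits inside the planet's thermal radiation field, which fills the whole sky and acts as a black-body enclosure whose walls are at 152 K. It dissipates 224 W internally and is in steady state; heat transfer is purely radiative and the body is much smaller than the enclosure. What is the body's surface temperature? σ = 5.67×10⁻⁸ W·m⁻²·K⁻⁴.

T ≈ 355 K

For a small grey body in a large enclosure, net radiated power = εσA(T⁴ − T_w⁴).
Steady state: P = εσA(T⁴ − T_w⁴) with A = 4πr² = 0.9161 m².
T⁴ = P/(εσA) + T_w⁴ = 224/(0.28·5.67×10⁻⁸·0.9161) + (152)⁴
    = 1.540×10¹⁰ + 5.338×10⁸ = 1.594×10¹⁰ K⁴.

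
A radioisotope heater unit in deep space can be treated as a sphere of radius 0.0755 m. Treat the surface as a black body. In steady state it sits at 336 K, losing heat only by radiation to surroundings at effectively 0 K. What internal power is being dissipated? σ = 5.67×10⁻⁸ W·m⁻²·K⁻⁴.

P ≈ 51.8 W

Steady state: P = εσA T⁴.
A = 4πr² = 0.07163 m²; T⁴ = (336)⁴ = 1.275×10¹⁰ K⁴.
P = 1.0 × 5.67×10⁻⁸ × 0.07163 × 1.275×10¹⁰.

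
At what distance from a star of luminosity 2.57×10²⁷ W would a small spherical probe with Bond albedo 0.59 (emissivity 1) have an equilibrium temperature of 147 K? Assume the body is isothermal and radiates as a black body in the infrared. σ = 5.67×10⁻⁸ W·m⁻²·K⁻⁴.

For an isothermal black-emitting sphere, (1−a)S·πr² = σ·4πr²·T⁴ ⇒ S = 4σT⁴/(1−a).
S = 4·5.67×10⁻⁸·(147)⁴/0.410 = 258.3 W/m².
Flux falls as S = L/(4πd²), so d = √(L/(4πS)) = √(2.57×10²⁷/(4π·258.3)).

d ≈ 8.90×10¹¹ m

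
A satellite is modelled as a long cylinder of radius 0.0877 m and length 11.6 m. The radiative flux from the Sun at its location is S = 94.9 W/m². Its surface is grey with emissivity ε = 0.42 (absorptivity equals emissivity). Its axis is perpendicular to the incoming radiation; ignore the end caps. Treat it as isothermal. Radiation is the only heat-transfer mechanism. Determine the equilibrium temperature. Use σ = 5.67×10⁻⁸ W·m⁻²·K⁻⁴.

T ≈ 152 K

At equilibrium, absorbed power = emitted power.
Absorbing cross-section = 2rL = 2.035 m²; emitting surface = 2πrL = 6.392 m² (ratio π).
εS·A_cross = εσ·A_surf·T⁴  ⇒  T⁴ = S/(πσ)   (ε cancels).
T⁴ = 94.9/(π·5.67×10⁻⁸) = 5.328×10⁸ K⁴.
T = (5.328×10⁸)^(1/4).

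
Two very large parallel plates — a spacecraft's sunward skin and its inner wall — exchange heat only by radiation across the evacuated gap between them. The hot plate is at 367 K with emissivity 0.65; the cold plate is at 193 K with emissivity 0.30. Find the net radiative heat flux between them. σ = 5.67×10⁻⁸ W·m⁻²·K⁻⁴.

q ≈ 245 W/m²

For two infinite grey parallel plates, q = σ(T₁⁴ − T₂⁴)/(1/ε₁ + 1/ε₂ − 1).
T₁⁴ − T₂⁴ = 1.814×10¹⁰ − 1.387×10⁹ = 1.675×10¹⁰ K⁴.
1/ε₁ + 1/ε₂ − 1 = 1.538 + 3.333 − 1 = 3.872.
q = 5.67×10⁻⁸ × 1.675×10¹⁰ / 3.872.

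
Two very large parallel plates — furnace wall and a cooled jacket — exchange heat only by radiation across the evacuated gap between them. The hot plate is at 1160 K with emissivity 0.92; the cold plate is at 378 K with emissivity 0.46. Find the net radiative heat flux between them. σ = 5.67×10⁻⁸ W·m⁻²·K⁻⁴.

For two infinite grey parallel plates, q = σ(T₁⁴ − T₂⁴)/(1/ε₁ + 1/ε₂ − 1).
T₁⁴ − T₂⁴ = 1.811×10¹² − 2.042×10¹⁰ = 1.790×10¹² K⁴.
1/ε₁ + 1/ε₂ − 1 = 1.087 + 2.174 − 1 = 2.261.
q = 5.67×10⁻⁸ × 1.790×10¹² / 2.261.

q ≈ 44900 W/m²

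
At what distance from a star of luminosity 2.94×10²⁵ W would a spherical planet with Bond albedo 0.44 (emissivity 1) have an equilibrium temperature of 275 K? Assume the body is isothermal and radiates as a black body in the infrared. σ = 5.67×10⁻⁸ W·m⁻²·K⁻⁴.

For an isothermal black-emitting sphere, (1−a)S·πr² = σ·4πr²·T⁴ ⇒ S = 4σT⁴/(1−a).
S = 4·5.67×10⁻⁸·(275)⁴/0.560 = 2316 W/m².
Flux falls as S = L/(4πd²), so d = √(L/(4πS)) = √(2.94×10²⁵/(4π·2316)).

d ≈ 3.18×10¹⁰ m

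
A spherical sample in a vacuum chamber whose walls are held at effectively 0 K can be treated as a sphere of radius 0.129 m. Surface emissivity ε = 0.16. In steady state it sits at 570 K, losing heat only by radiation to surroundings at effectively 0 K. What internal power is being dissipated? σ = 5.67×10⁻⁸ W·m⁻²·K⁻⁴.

P ≈ 200 W

Steady state: P = εσA T⁴.
A = 4πr² = 0.2091 m²; T⁴ = (570)⁴ = 1.056×10¹¹ K⁴.
P = 0.16 × 5.67×10⁻⁸ × 0.2091 × 1.056×10¹¹.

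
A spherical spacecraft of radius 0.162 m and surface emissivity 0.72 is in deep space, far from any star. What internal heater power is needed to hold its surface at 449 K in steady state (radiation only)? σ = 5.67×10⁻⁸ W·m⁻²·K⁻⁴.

P ≈ 547 W

P = εσ·4πr²·T⁴.
4πr² = 0.3298 m²; T⁴ = 4.064×10¹⁰ K⁴.
P = 0.72·5.67×10⁻⁸·0.3298·4.064×10¹⁰.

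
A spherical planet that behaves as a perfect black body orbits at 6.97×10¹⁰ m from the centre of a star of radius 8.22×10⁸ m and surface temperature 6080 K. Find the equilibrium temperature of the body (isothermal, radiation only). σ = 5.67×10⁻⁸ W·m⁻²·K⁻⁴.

T ≈ 467 K

The star's surface emits σT_*⁴; at distance d the flux is S = σT_*⁴(R_*/d)².
S = 5.67×10⁻⁸·(6080)⁴·(8.22×10⁸/6.97×10¹⁰)² = 10780 W/m².
For an isothermal sphere T⁴ = (1−a)S/(4σ) = 4.752×10¹⁰ K⁴.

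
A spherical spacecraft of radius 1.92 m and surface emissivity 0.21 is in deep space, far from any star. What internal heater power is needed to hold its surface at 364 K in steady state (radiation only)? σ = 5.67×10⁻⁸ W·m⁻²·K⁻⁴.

P = εσ·4πr²·T⁴.
4πr² = 46.32 m²; T⁴ = 1.756×10¹⁰ K⁴.
P = 0.21·5.67×10⁻⁸·46.32·1.756×10¹⁰.

P ≈ 9680 W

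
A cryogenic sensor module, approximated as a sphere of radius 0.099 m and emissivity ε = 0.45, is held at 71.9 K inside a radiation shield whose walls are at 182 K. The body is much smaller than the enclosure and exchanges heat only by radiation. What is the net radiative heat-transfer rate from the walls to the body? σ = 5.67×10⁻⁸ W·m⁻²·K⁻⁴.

For a small grey body in a large enclosure: P_net = εσA(T_body⁴ − T_wall⁴).
A = 4πr² = 0.1232 m²; T_body⁴ − T_wall⁴ = 2.672×10⁷ − 1.097×10⁹ = -1.070×10⁹ K⁴.
|P_net| = 0.45·5.67×10⁻⁸·0.1232·1.070×10⁹.

P_net ≈ 3.36 W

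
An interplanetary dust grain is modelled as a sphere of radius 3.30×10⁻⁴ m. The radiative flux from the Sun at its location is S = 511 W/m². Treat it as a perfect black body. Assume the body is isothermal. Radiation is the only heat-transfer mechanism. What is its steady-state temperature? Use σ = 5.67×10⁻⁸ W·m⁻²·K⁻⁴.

At equilibrium, absorbed power = emitted power.
Absorbing cross-section = πr² = 3.421×10⁻⁷ m²; emitting surface = 4πr² = 1.368×10⁻⁶ m² (ratio 4).
S·A_cross = εσ·A_surf·T⁴  ⇒  T⁴ = S/(4σ).
T⁴ = 1.00·511/(4·5.67×10⁻⁸) = 2.253×10⁹ K⁴.
T = (2.253×10⁹)^(1/4).

T ≈ 218 K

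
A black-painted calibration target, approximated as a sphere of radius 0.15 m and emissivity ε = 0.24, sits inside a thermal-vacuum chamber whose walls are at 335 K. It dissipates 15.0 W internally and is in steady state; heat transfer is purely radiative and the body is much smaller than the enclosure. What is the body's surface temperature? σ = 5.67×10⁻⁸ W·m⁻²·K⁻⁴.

T ≈ 358 K

For a small grey body in a large enclosure, net radiated power = εσA(T⁴ − T_w⁴).
Steady state: P = εσA(T⁴ − T_w⁴) with A = 4πr² = 0.2827 m².
T⁴ = P/(εσA) + T_w⁴ = 15.0/(0.24·5.67×10⁻⁸·0.2827) + (335)⁴
    = 3.899×10⁹ + 1.259×10¹⁰ = 1.649×10¹⁰ K⁴.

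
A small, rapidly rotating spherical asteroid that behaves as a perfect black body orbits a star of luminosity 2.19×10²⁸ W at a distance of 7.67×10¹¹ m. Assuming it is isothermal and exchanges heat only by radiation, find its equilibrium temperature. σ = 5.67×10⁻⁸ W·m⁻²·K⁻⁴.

First find the stellar flux at distance d: S = L/(4πd²) = 2.19×10²⁸/(4π·(7.67×10¹¹)²) = 2962 W/m².
For an isothermal sphere, absorbed (1−a)S·πr² = emitted σ·4πr²·T⁴, so T⁴ = (1−a)S/(4σ).
T⁴ = 1.00·2962/(4·5.67×10⁻⁸) = 1.306×10¹⁰ K⁴.

T ≈ 338 K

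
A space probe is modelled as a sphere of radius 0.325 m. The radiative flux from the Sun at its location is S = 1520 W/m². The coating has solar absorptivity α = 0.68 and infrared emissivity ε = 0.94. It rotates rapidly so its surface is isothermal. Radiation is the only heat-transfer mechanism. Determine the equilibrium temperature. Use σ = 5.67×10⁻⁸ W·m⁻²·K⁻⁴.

T ≈ 264 K

At equilibrium, absorbed power = emitted power.
Absorbing cross-section = πr² = 0.3318 m²; emitting surface = 4πr² = 1.327 m² (ratio 4).
αS·A_cross = εσ·A_surf·T⁴  ⇒  T⁴ = αS/(ε·4σ).
T⁴ = 0.680·1520/(0.94·4·5.67×10⁻⁸) = 4.848×10⁹ K⁴.
T = (4.848×10⁹)^(1/4).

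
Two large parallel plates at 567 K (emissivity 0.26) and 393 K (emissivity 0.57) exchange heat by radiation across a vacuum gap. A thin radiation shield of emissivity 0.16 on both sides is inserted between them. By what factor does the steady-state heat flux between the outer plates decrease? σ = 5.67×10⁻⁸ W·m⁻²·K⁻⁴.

factor ≈ 3.50

Without shield: q₀ = σΔ(T⁴)/(1/ε₁+1/ε₂−1) with denominator 4.601.
With shield the two gaps are in series; the resistances add: (1/ε₁+1/ε_s−1)+(1/ε_s+1/ε₂−1) = 9.096+7.004 = 16.10.
Heat-flux ratio q₀/q = 16.10/4.601.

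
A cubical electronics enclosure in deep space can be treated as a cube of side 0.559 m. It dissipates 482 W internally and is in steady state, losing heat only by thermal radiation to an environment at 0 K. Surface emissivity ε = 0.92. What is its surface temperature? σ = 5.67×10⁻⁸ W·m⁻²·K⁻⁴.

T ≈ 265 K

Steady state: internal power = radiated power, P = εσA T⁴.
Radiating area A = 6L² = 1.875 m².
T⁴ = P/(εσA) = 482/(0.92·5.67×10⁻⁸·1.875) = 4.928×10⁹ K⁴.
T = (4.928×10⁹)^(1/4).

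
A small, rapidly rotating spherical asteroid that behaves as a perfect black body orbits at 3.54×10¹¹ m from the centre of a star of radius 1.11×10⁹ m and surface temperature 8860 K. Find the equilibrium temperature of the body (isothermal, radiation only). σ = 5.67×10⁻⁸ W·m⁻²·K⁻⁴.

T ≈ 351 K

The star's surface emits σT_*⁴; at distance d the flux is S = σT_*⁴(R_*/d)².
S = 5.67×10⁻⁸·(8860)⁴·(1.11×10⁹/3.54×10¹¹)² = 3435 W/m².
For an isothermal sphere T⁴ = (1−a)S/(4σ) = 1.515×10¹⁰ K⁴.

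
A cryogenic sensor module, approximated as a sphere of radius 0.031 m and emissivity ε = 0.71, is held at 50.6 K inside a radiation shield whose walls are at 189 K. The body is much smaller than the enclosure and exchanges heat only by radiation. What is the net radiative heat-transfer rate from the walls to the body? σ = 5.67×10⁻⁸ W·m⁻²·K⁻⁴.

P_net ≈ 0.617 W

For a small grey body in a large enclosure: P_net = εσA(T_body⁴ − T_wall⁴).
A = 4πr² = 0.01208 m²; T_body⁴ − T_wall⁴ = 6.555×10⁶ − 1.276×10⁹ = -1.269×10⁹ K⁴.
|P_net| = 0.71·5.67×10⁻⁸·0.01208·1.269×10⁹.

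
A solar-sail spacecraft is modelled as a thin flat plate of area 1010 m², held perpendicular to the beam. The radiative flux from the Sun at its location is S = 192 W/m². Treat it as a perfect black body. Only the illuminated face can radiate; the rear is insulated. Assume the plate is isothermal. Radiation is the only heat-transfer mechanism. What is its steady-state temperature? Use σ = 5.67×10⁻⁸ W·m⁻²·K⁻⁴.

At equilibrium, absorbed power = emitted power.
Absorbing cross-section = A = 1010 m²; emitting surface = A = 1010 m² (ratio 1).
S·A_cross = εσ·A_surf·T⁴  ⇒  T⁴ = S/(1σ).
T⁴ = 1.00·192/(1·5.67×10⁻⁸) = 3.386×10⁹ K⁴.
T = (3.386×10⁹)^(1/4).

T ≈ 241 K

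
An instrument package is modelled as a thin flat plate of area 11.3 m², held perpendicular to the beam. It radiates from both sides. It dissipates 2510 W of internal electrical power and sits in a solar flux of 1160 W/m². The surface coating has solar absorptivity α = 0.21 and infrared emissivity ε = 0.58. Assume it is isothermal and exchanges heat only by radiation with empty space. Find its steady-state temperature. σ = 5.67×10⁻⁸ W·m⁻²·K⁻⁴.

At steady state, absorbed solar power + internal power = radiated power.
Absorbed: α·S·A_cross = 0.21·1160·11.30 = 2753 W (cross-section A).
Total input = 2753 + 2510 = 5263 W.
Radiated: εσ·A_surf·T⁴ with A_surf = 2A = 22.60 m².
T⁴ = 5263/(0.58·5.67×10⁻⁸·22.60) = 7.081×10⁹ K⁴.

T ≈ 290 K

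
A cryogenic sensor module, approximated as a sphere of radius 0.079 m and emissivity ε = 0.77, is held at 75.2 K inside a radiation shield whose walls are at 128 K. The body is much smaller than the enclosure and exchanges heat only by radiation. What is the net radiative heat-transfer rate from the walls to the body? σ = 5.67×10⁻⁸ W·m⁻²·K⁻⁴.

P_net ≈ 0.810 W

For a small grey body in a large enclosure: P_net = εσA(T_body⁴ − T_wall⁴).
A = 4πr² = 0.07843 m²; T_body⁴ − T_wall⁴ = 3.198×10⁷ − 2.684×10⁸ = -2.365×10⁸ K⁴.
|P_net| = 0.77·5.67×10⁻⁸·0.07843·2.365×10⁸.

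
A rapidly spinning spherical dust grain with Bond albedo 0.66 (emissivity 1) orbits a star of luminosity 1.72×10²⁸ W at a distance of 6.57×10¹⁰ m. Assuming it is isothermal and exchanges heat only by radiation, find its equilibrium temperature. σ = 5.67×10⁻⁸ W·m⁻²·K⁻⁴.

First find the stellar flux at distance d: S = L/(4πd²) = 1.72×10²⁸/(4π·(6.57×10¹⁰)²) = 3.171×10⁵ W/m².
For an isothermal sphere, absorbed (1−a)S·πr² = emitted σ·4πr²·T⁴, so T⁴ = (1−a)S/(4σ).
T⁴ = 0.340·3.171×10⁵/(4·5.67×10⁻⁸) = 4.754×10¹¹ K⁴.

T ≈ 830 K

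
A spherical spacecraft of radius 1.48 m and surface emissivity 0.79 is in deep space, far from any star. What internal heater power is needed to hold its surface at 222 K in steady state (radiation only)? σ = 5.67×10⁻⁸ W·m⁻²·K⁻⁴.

P = εσ·4πr²·T⁴.
4πr² = 27.53 m²; T⁴ = 2.429×10⁹ K⁴.
P = 0.79·5.67×10⁻⁸·27.53·2.429×10⁹.

P ≈ 2990 W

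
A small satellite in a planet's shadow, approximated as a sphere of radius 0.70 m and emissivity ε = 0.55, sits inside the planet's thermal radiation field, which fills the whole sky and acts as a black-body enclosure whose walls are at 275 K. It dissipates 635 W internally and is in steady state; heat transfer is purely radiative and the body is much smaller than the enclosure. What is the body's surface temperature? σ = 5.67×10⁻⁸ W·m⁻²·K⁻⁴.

T ≈ 308 K

For a small grey body in a large enclosure, net radiated power = εσA(T⁴ − T_w⁴).
Steady state: P = εσA(T⁴ − T_w⁴) with A = 4πr² = 6.158 m².
T⁴ = P/(εσA) + T_w⁴ = 635/(0.55·5.67×10⁻⁸·6.158) + (275)⁴
    = 3.307×10⁹ + 5.719×10⁹ = 9.026×10⁹ K⁴.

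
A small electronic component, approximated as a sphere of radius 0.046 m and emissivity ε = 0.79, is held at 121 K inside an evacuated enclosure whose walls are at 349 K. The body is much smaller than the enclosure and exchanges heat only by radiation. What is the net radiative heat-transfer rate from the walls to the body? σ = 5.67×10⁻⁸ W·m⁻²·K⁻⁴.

P_net ≈ 17.4 W

For a small grey body in a large enclosure: P_net = εσA(T_body⁴ − T_wall⁴).
A = 4πr² = 0.02659 m²; T_body⁴ − T_wall⁴ = 2.144×10⁸ − 1.484×10¹⁰ = -1.462×10¹⁰ K⁴.
|P_net| = 0.79·5.67×10⁻⁸·0.02659·1.462×10¹⁰.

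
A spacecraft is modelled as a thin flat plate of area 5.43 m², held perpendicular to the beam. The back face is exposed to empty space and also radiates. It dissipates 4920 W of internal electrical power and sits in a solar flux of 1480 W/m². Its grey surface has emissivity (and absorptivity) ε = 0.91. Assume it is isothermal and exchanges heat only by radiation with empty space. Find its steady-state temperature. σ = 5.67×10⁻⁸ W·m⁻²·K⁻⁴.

At steady state, absorbed solar power + internal power = radiated power.
Absorbed: α·S·A_cross = 0.91·1480·5.430 = 7313 W (cross-section A).
Total input = 7313 + 4920 = 12230 W.
Radiated: εσ·A_surf·T⁴ with A_surf = 2A = 10.86 m².
T⁴ = 12230/(0.91·5.67×10⁻⁸·10.86) = 2.183×10¹⁰ K⁴.

T ≈ 384 K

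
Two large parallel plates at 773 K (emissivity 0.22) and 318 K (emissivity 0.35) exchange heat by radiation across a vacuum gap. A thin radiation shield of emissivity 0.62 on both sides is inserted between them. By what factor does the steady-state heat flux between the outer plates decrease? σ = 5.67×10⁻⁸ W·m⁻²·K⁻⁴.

factor ≈ 1.35

Without shield: q₀ = σΔ(T⁴)/(1/ε₁+1/ε₂−1) with denominator 6.403.
With shield the two gaps are in series; the resistances add: (1/ε₁+1/ε_s−1)+(1/ε_s+1/ε₂−1) = 5.158+3.470 = 8.628.
Heat-flux ratio q₀/q = 8.628/6.403.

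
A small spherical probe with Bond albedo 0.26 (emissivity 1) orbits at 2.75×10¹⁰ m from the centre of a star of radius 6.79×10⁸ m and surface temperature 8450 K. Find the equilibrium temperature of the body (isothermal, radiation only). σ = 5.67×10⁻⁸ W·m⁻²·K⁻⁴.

The star's surface emits σT_*⁴; at distance d the flux is S = σT_*⁴(R_*/d)².
S = 5.67×10⁻⁸·(8450)⁴·(6.79×10⁸/2.75×10¹⁰)² = 1.762×10⁵ W/m².
For an isothermal sphere T⁴ = (1−a)S/(4σ) = 5.750×10¹¹ K⁴.

T ≈ 871 K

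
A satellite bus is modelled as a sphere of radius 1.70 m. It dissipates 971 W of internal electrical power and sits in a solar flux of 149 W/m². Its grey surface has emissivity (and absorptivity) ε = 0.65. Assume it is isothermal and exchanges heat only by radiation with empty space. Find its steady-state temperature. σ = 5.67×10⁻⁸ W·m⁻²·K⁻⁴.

T ≈ 193 K

At steady state, absorbed solar power + internal power = radiated power.
Absorbed: α·S·A_cross = 0.65·149·9.079 = 879.3 W (cross-section πr²).
Total input = 879.3 + 971 = 1850 W.
Radiated: εσ·A_surf·T⁴ with A_surf = 4πr² = 36.32 m².
T⁴ = 1850/(0.65·5.67×10⁻⁸·36.32) = 1.382×10⁹ K⁴.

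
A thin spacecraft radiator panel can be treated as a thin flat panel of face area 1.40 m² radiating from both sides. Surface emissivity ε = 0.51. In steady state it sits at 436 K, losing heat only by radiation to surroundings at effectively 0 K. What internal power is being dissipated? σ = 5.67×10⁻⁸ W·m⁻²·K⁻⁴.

Steady state: P = εσA T⁴.
A = 2·1.40 = 2.800 m²; T⁴ = (436)⁴ = 3.614×10¹⁰ K⁴.
P = 0.51 × 5.67×10⁻⁸ × 2.800 × 3.614×10¹⁰.

P ≈ 2930 W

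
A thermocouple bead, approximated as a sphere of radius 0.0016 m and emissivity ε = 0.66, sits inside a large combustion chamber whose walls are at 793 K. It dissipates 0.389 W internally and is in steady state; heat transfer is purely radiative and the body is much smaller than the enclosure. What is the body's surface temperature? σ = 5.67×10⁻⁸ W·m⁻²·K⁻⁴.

T ≈ 921 K

For a small grey body in a large enclosure, net radiated power = εσA(T⁴ − T_w⁴).
Steady state: P = εσA(T⁴ − T_w⁴) with A = 4πr² = 3.217×10⁻⁵ m².
T⁴ = P/(εσA) + T_w⁴ = 0.389/(0.66·5.67×10⁻⁸·3.217×10⁻⁵) + (793)⁴
    = 3.231×10¹¹ + 3.955×10¹¹ = 7.186×10¹¹ K⁴.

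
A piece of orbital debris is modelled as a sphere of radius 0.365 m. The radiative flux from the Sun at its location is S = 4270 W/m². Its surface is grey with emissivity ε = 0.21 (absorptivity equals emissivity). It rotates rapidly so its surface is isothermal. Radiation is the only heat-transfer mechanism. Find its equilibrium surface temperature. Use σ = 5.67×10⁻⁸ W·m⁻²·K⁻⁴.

At equilibrium, absorbed power = emitted power.
Absorbing cross-section = πr² = 0.4185 m²; emitting surface = 4πr² = 1.674 m² (ratio 4).
εS·A_cross = εσ·A_surf·T⁴  ⇒  T⁴ = S/(4σ)   (ε cancels).
T⁴ = 4270/(4·5.67×10⁻⁸) = 1.883×10¹⁰ K⁴.
T = (1.883×10¹⁰)^(1/4).

T ≈ 370 K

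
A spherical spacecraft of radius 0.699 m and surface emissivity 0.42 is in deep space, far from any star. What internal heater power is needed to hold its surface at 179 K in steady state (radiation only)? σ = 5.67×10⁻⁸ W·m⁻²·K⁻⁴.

P ≈ 150 W

P = εσ·4πr²·T⁴.
4πr² = 6.140 m²; T⁴ = 1.027×10⁹ K⁴.
P = 0.42·5.67×10⁻⁸·6.140·1.027×10⁹.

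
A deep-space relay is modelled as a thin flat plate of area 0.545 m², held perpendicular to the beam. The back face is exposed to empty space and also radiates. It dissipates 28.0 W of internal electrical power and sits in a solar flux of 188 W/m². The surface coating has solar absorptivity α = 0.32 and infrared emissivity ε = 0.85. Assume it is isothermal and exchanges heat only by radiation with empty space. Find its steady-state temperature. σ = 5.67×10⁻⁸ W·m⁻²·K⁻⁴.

T ≈ 184 K

At steady state, absorbed solar power + internal power = radiated power.
Absorbed: α·S·A_cross = 0.32·188·0.5450 = 32.79 W (cross-section A).
Total input = 32.79 + 28.0 = 60.79 W.
Radiated: εσ·A_surf·T⁴ with A_surf = 2A = 1.090 m².
T⁴ = 60.79/(0.85·5.67×10⁻⁸·1.090) = 1.157×10⁹ K⁴.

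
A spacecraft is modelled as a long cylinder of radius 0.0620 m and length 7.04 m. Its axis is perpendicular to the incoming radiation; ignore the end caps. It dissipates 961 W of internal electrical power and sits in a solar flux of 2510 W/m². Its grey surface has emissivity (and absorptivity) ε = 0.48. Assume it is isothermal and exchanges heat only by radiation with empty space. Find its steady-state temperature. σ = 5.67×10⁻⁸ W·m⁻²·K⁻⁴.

At steady state, absorbed solar power + internal power = radiated power.
Absorbed: α·S·A_cross = 0.48·2510·0.8730 = 1052 W (cross-section 2rL).
Total input = 1052 + 961 = 2013 W.
Radiated: εσ·A_surf·T⁴ with A_surf = 2πrL = 2.742 m².
T⁴ = 2013/(0.48·5.67×10⁻⁸·2.742) = 2.697×10¹⁰ K⁴.

T ≈ 405 K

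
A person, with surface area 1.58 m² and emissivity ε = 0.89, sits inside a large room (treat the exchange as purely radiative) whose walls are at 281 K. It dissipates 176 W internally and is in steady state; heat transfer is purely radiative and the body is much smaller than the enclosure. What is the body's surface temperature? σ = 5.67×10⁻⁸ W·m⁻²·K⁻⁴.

For a small grey body in a large enclosure, net radiated power = εσA(T⁴ − T_w⁴).
Steady state: P = εσA(T⁴ − T_w⁴) with A = 1.58 m².
T⁴ = P/(εσA) + T_w⁴ = 176/(0.89·5.67×10⁻⁸·1.580) + (281)⁴
    = 2.207×10⁹ + 6.235×10⁹ = 8.442×10⁹ K⁴.

T ≈ 303 K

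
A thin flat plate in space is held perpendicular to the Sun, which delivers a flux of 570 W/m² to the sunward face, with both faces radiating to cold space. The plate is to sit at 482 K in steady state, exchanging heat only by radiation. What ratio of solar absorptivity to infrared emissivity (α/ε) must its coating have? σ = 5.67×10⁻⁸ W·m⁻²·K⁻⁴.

α/ε ≈ 10.7

Balance: αS·A = εσ·2A·T⁴ ⇒ α/ε = 2σT⁴/S.
α/ε = 2·5.67×10⁻⁸·(482)⁴/570 = 2·5.67×10⁻⁸·5.397×10¹⁰/570.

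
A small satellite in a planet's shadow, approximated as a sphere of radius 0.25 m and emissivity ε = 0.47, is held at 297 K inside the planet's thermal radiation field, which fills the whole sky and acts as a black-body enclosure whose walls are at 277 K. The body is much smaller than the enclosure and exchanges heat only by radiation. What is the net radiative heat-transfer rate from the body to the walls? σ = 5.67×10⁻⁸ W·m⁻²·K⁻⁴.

For a small grey body in a large enclosure: P_net = εσA(T_body⁴ − T_wall⁴).
A = 4πr² = 0.7854 m²; T_body⁴ − T_wall⁴ = 7.781×10⁹ − 5.887×10⁹ = 1.893×10⁹ K⁴.
|P_net| = 0.47·5.67×10⁻⁸·0.7854·1.893×10⁹.

P_net ≈ 39.6 W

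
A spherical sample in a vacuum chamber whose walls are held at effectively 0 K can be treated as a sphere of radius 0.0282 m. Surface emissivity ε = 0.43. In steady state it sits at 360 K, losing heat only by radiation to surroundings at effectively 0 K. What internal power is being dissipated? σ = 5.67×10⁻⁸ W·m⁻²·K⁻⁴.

Steady state: P = εσA T⁴.
A = 4πr² = 0.009993 m²; T⁴ = (360)⁴ = 1.680×10¹⁰ K⁴.
P = 0.43 × 5.67×10⁻⁸ × 0.009993 × 1.680×10¹⁰.

P ≈ 4.09 W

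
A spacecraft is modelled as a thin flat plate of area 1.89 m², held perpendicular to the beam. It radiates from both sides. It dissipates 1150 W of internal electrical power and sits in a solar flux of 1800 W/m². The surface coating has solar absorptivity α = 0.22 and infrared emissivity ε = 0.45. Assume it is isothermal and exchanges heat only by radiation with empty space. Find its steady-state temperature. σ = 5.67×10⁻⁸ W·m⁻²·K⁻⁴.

T ≈ 375 K

At steady state, absorbed solar power + internal power = radiated power.
Absorbed: α·S·A_cross = 0.22·1800·1.890 = 748.4 W (cross-section A).
Total input = 748.4 + 1150 = 1898 W.
Radiated: εσ·A_surf·T⁴ with A_surf = 2A = 3.780 m².
T⁴ = 1898/(0.45·5.67×10⁻⁸·3.780) = 1.968×10¹⁰ K⁴.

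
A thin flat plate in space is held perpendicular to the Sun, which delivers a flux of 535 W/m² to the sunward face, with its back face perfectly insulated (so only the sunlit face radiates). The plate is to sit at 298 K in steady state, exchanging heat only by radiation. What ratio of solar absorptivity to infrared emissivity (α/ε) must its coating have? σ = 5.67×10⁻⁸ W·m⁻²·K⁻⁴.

Balance: αS·A = εσ·1A·T⁴ ⇒ α/ε = σT⁴/S.
α/ε = 5.67×10⁻⁸·(298)⁴/535 = 5.67×10⁻⁸·7.886×10⁹/535.

α/ε ≈ 0.836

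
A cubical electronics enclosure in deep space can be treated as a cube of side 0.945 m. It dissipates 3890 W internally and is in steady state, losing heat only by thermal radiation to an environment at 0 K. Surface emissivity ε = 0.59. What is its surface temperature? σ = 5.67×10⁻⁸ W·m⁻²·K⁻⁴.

Steady state: internal power = radiated power, P = εσA T⁴.
Radiating area A = 6L² = 5.358 m².
T⁴ = P/(εσA) = 3890/(0.59·5.67×10⁻⁸·5.358) = 2.170×10¹⁰ K⁴.
T = (2.170×10¹⁰)^(1/4).

T ≈ 384 K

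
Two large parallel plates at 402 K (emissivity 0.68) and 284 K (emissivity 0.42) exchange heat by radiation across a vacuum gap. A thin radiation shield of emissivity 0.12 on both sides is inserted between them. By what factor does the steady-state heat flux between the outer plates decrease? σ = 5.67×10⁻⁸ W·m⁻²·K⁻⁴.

factor ≈ 6.49

Without shield: q₀ = σΔ(T⁴)/(1/ε₁+1/ε₂−1) with denominator 2.852.
With shield the two gaps are in series; the resistances add: (1/ε₁+1/ε_s−1)+(1/ε_s+1/ε₂−1) = 8.804+9.714 = 18.52.
Heat-flux ratio q₀/q = 18.52/2.852.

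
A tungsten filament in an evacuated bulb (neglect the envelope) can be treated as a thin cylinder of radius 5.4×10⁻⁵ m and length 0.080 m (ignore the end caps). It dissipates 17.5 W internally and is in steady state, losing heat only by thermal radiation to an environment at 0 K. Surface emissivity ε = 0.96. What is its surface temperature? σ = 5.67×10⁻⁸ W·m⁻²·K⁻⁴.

T ≈ 1860 K

Steady state: internal power = radiated power, P = εσA T⁴.
Radiating area A = 2πrL = 2.714×10⁻⁵ m².
T⁴ = P/(εσA) = 17.5/(0.96·5.67×10⁻⁸·2.714×10⁻⁵) = 1.184×10¹³ K⁴.
T = (1.184×10¹³)^(1/4).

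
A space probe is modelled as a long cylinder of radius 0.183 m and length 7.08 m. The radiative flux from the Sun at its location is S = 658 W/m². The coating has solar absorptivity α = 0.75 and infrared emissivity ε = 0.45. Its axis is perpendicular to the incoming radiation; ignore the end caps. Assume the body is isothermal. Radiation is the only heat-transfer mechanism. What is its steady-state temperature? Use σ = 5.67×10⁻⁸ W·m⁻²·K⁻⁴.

T ≈ 280 K

At equilibrium, absorbed power = emitted power.
Absorbing cross-section = 2rL = 2.591 m²; emitting surface = 2πrL = 8.141 m² (ratio π).
αS·A_cross = εσ·A_surf·T⁴  ⇒  T⁴ = αS/(ε·πσ).
T⁴ = 0.750·658/(0.45·π·5.67×10⁻⁸) = 6.157×10⁹ K⁴.
T = (6.157×10⁹)^(1/4).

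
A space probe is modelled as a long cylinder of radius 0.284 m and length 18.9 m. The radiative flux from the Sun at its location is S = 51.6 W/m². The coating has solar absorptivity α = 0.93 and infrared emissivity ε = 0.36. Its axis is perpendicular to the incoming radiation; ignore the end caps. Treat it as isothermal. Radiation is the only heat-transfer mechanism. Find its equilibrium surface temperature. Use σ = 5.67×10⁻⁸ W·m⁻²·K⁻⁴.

T ≈ 165 K

At equilibrium, absorbed power = emitted power.
Absorbing cross-section = 2rL = 10.74 m²; emitting surface = 2πrL = 33.73 m² (ratio π).
αS·A_cross = εσ·A_surf·T⁴  ⇒  T⁴ = αS/(ε·πσ).
T⁴ = 0.930·51.6/(0.36·π·5.67×10⁻⁸) = 7.483×10⁸ K⁴.
T = (7.483×10⁸)^(1/4).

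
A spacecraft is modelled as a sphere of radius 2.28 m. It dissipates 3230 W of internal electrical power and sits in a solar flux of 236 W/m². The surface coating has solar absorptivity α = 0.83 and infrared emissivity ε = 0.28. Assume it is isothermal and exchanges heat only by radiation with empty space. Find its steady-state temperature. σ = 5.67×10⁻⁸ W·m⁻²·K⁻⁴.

T ≈ 281 K

At steady state, absorbed solar power + internal power = radiated power.
Absorbed: α·S·A_cross = 0.83·236·16.33 = 3199 W (cross-section πr²).
Total input = 3199 + 3230 = 6429 W.
Radiated: εσ·A_surf·T⁴ with A_surf = 4πr² = 65.33 m².
T⁴ = 6429/(0.28·5.67×10⁻⁸·65.33) = 6.199×10⁹ K⁴.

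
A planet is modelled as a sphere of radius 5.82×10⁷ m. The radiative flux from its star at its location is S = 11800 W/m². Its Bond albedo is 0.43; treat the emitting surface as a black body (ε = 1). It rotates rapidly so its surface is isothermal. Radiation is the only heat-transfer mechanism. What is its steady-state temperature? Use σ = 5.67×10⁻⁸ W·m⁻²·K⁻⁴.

At equilibrium, absorbed power = emitted power.
Absorbing cross-section = πr² = 1.064×10¹⁶ m²; emitting surface = 4πr² = 4.257×10¹⁶ m² (ratio 4).
(1−a)S·A_cross = εσ·A_surf·T⁴  ⇒  T⁴ = (1−a)S/(4σ).
T⁴ = 0.570·11800/(4·5.67×10⁻⁸) = 2.966×10¹⁰ K⁴.
T = (2.966×10¹⁰)^(1/4).

T ≈ 415 K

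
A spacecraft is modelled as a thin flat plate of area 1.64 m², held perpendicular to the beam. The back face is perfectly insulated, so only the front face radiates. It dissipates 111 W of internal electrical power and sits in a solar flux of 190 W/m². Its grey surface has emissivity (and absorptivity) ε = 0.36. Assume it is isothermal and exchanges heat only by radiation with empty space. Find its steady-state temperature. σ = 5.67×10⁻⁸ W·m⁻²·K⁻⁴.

T ≈ 286 K

At steady state, absorbed solar power + internal power = radiated power.
Absorbed: α·S·A_cross = 0.36·190·1.640 = 112.2 W (cross-section A).
Total input = 112.2 + 111 = 223.2 W.
Radiated: εσ·A_surf·T⁴ with A_surf = A = 1.640 m².
T⁴ = 223.2/(0.36·5.67×10⁻⁸·1.640) = 6.667×10⁹ K⁴.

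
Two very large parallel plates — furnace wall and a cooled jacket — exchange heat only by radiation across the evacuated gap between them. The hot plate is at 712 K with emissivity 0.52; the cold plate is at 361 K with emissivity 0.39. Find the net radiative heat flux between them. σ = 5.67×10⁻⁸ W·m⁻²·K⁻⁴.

For two infinite grey parallel plates, q = σ(T₁⁴ − T₂⁴)/(1/ε₁ + 1/ε₂ − 1).
T₁⁴ − T₂⁴ = 2.570×10¹¹ − 1.698×10¹⁰ = 2.400×10¹¹ K⁴.
1/ε₁ + 1/ε₂ − 1 = 1.923 + 2.564 − 1 = 3.487.
q = 5.67×10⁻⁸ × 2.400×10¹¹ / 3.487.

q ≈ 3900 W/m²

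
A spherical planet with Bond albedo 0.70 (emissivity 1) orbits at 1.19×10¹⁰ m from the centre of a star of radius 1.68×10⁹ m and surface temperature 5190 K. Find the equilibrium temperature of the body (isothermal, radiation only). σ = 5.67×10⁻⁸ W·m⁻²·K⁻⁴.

The star's surface emits σT_*⁴; at distance d the flux is S = σT_*⁴(R_*/d)².
S = 5.67×10⁻⁸·(5190)⁴·(1.68×10⁹/1.19×10¹⁰)² = 8.199×10⁵ W/m².
For an isothermal sphere T⁴ = (1−a)S/(4σ) = 1.085×10¹² K⁴.

T ≈ 1020 K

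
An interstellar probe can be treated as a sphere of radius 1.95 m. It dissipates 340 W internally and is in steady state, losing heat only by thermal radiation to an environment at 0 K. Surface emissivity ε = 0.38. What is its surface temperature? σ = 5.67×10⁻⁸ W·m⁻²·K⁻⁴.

Steady state: internal power = radiated power, P = εσA T⁴.
Radiating area A = 4πr² = 47.78 m².
T⁴ = P/(εσA) = 340/(0.38·5.67×10⁻⁸·47.78) = 3.302×10⁸ K⁴.
T = (3.302×10⁸)^(1/4).

T ≈ 135 K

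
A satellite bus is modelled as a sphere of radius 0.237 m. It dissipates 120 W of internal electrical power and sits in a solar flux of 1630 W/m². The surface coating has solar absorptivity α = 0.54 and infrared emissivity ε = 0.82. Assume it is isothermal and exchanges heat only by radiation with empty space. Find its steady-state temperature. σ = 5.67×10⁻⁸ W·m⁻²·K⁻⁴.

At steady state, absorbed solar power + internal power = radiated power.
Absorbed: α·S·A_cross = 0.54·1630·0.1765 = 155.3 W (cross-section πr²).
Total input = 155.3 + 120 = 275.3 W.
Radiated: εσ·A_surf·T⁴ with A_surf = 4πr² = 0.7058 m².
T⁴ = 275.3/(0.82·5.67×10⁻⁸·0.7058) = 8.389×10⁹ K⁴.

T ≈ 303 K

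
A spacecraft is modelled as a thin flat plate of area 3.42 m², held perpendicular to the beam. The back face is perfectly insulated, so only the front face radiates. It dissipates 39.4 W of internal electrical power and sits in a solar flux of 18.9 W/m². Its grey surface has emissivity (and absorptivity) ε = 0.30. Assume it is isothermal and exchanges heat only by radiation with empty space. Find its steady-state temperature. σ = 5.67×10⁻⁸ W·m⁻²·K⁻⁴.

T ≈ 178 K

At steady state, absorbed solar power + internal power = radiated power.
Absorbed: α·S·A_cross = 0.30·18.9·3.420 = 19.39 W (cross-section A).
Total input = 19.39 + 39.4 = 58.79 W.
Radiated: εσ·A_surf·T⁴ with A_surf = A = 3.420 m².
T⁴ = 58.79/(0.30·5.67×10⁻⁸·3.420) = 1.011×10⁹ K⁴.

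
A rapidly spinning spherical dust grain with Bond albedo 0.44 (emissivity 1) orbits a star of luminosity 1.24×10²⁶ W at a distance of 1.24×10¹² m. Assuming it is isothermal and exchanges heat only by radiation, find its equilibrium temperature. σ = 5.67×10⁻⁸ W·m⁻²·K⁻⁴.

First find the stellar flux at distance d: S = L/(4πd²) = 1.24×10²⁶/(4π·(1.24×10¹²)²) = 6.418 W/m².
For an isothermal sphere, absorbed (1−a)S·πr² = emitted σ·4πr²·T⁴, so T⁴ = (1−a)S/(4σ).
T⁴ = 0.560·6.418/(4·5.67×10⁻⁸) = 1.585×10⁷ K⁴.

T ≈ 63.1 K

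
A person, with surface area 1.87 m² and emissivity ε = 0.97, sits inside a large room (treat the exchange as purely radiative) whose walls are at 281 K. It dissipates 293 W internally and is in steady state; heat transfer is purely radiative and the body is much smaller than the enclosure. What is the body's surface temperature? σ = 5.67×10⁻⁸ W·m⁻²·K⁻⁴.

T ≈ 309 K

For a small grey body in a large enclosure, net radiated power = εσA(T⁴ − T_w⁴).
Steady state: P = εσA(T⁴ − T_w⁴) with A = 1.87 m².
T⁴ = P/(εσA) + T_w⁴ = 293/(0.97·5.67×10⁻⁸·1.870) + (281)⁴
    = 2.849×10⁹ + 6.235×10⁹ = 9.084×10⁹ K⁴.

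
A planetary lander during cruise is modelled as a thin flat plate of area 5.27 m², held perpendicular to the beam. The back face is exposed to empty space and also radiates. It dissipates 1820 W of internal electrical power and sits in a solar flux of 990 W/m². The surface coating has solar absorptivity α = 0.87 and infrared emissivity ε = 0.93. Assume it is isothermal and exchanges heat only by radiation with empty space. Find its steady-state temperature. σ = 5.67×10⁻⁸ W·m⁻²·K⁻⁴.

T ≈ 327 K

At steady state, absorbed solar power + internal power = radiated power.
Absorbed: α·S·A_cross = 0.87·990·5.270 = 4539 W (cross-section A).
Total input = 4539 + 1820 = 6359 W.
Radiated: εσ·A_surf·T⁴ with A_surf = 2A = 10.54 m².
T⁴ = 6359/(0.93·5.67×10⁻⁸·10.54) = 1.144×10¹⁰ K⁴.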